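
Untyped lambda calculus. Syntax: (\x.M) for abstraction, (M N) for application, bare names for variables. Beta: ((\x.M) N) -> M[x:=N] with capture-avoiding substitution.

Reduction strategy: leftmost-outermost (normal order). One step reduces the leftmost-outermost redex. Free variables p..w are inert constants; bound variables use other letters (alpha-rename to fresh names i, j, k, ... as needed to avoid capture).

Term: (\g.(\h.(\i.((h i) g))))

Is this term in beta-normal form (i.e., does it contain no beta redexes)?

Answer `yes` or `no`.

Answer: yes

Derivation:
Term: (\g.(\h.(\i.((h i) g))))
No beta redexes found.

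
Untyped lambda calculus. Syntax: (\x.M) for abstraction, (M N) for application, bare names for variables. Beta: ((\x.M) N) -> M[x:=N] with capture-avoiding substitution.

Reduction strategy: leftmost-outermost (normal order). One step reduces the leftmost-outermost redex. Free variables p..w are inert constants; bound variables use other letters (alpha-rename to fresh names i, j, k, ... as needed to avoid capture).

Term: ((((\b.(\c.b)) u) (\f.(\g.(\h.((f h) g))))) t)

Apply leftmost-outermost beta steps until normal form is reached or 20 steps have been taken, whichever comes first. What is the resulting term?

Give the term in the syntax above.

Answer: (u t)

Derivation:
Step 0: ((((\b.(\c.b)) u) (\f.(\g.(\h.((f h) g))))) t)
Step 1: (((\c.u) (\f.(\g.(\h.((f h) g))))) t)
Step 2: (u t)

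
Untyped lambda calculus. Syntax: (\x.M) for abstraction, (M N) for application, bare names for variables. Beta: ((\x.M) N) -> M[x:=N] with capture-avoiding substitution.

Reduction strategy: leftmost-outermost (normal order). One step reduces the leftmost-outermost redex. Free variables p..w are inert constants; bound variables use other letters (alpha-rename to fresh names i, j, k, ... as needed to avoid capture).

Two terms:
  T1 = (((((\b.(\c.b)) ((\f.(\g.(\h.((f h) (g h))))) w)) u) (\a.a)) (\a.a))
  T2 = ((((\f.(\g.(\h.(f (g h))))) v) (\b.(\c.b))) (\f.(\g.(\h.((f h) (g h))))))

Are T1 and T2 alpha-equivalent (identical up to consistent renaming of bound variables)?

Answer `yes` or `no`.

Term 1: (((((\b.(\c.b)) ((\f.(\g.(\h.((f h) (g h))))) w)) u) (\a.a)) (\a.a))
Term 2: ((((\f.(\g.(\h.(f (g h))))) v) (\b.(\c.b))) (\f.(\g.(\h.((f h) (g h))))))
Alpha-equivalence: compare structure up to binder renaming.
Result: False

Answer: no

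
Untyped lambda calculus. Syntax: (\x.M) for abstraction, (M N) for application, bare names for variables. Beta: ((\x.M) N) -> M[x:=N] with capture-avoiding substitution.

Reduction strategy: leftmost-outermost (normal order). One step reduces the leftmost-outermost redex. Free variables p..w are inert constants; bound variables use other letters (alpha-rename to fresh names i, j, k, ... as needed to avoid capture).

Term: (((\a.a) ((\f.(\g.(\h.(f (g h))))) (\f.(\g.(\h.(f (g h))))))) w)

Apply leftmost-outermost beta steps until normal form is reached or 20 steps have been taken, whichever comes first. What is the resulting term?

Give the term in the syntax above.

Step 0: (((\a.a) ((\f.(\g.(\h.(f (g h))))) (\f.(\g.(\h.(f (g h))))))) w)
Step 1: (((\f.(\g.(\h.(f (g h))))) (\f.(\g.(\h.(f (g h)))))) w)
Step 2: ((\g.(\h.((\f.(\g.(\h.(f (g h))))) (g h)))) w)
Step 3: (\h.((\f.(\g.(\h.(f (g h))))) (w h)))
Step 4: (\h.(\g.(\i.((w h) (g i)))))

Answer: (\h.(\g.(\i.((w h) (g i)))))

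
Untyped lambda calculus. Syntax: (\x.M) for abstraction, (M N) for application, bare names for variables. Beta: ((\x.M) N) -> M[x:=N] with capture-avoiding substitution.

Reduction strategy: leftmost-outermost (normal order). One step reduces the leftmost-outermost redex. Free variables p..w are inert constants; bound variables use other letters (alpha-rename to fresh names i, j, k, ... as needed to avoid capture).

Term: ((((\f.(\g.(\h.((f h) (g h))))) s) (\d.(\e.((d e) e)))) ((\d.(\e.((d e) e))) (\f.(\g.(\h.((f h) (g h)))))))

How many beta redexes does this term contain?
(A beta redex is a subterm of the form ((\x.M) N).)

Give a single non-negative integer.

Answer: 2

Derivation:
Term: ((((\f.(\g.(\h.((f h) (g h))))) s) (\d.(\e.((d e) e)))) ((\d.(\e.((d e) e))) (\f.(\g.(\h.((f h) (g h)))))))
  Redex: ((\f.(\g.(\h.((f h) (g h))))) s)
  Redex: ((\d.(\e.((d e) e))) (\f.(\g.(\h.((f h) (g h))))))
Total redexes: 2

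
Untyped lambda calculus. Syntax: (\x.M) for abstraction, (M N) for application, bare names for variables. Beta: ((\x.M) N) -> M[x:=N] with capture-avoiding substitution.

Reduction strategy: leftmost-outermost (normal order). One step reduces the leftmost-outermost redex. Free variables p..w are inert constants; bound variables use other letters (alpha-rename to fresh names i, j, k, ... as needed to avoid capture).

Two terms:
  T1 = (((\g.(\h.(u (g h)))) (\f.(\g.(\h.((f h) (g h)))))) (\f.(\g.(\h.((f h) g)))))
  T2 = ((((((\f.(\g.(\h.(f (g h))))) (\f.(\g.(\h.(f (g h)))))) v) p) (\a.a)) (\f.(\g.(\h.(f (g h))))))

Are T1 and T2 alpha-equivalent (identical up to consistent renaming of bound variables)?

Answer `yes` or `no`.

Term 1: (((\g.(\h.(u (g h)))) (\f.(\g.(\h.((f h) (g h)))))) (\f.(\g.(\h.((f h) g)))))
Term 2: ((((((\f.(\g.(\h.(f (g h))))) (\f.(\g.(\h.(f (g h)))))) v) p) (\a.a)) (\f.(\g.(\h.(f (g h))))))
Alpha-equivalence: compare structure up to binder renaming.
Result: False

Answer: no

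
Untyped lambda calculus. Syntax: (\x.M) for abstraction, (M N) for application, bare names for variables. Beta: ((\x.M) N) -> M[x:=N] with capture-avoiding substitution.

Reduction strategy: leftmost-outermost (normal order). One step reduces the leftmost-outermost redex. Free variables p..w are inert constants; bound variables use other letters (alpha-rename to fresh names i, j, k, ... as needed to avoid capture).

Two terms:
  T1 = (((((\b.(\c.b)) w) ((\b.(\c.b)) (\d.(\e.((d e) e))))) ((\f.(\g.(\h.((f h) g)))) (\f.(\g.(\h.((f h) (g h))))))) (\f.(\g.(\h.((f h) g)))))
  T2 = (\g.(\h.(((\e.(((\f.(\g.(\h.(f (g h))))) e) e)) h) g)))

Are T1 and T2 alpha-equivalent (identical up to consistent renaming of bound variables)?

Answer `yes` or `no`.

Answer: no

Derivation:
Term 1: (((((\b.(\c.b)) w) ((\b.(\c.b)) (\d.(\e.((d e) e))))) ((\f.(\g.(\h.((f h) g)))) (\f.(\g.(\h.((f h) (g h))))))) (\f.(\g.(\h.((f h) g)))))
Term 2: (\g.(\h.(((\e.(((\f.(\g.(\h.(f (g h))))) e) e)) h) g)))
Alpha-equivalence: compare structure up to binder renaming.
Result: False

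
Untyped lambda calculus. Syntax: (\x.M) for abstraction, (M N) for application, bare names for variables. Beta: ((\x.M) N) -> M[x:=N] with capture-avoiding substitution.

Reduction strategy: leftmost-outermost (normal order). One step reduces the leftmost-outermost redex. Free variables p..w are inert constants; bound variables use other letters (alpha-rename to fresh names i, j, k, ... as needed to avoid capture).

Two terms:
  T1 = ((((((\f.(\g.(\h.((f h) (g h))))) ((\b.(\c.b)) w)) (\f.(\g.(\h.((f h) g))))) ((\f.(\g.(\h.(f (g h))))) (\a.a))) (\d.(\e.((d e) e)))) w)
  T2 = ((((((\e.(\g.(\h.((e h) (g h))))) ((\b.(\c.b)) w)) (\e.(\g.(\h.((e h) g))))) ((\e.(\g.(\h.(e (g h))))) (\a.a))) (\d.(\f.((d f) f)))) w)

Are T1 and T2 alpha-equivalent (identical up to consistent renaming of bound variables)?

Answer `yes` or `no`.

Answer: yes

Derivation:
Term 1: ((((((\f.(\g.(\h.((f h) (g h))))) ((\b.(\c.b)) w)) (\f.(\g.(\h.((f h) g))))) ((\f.(\g.(\h.(f (g h))))) (\a.a))) (\d.(\e.((d e) e)))) w)
Term 2: ((((((\e.(\g.(\h.((e h) (g h))))) ((\b.(\c.b)) w)) (\e.(\g.(\h.((e h) g))))) ((\e.(\g.(\h.(e (g h))))) (\a.a))) (\d.(\f.((d f) f)))) w)
Alpha-equivalence: compare structure up to binder renaming.
Result: True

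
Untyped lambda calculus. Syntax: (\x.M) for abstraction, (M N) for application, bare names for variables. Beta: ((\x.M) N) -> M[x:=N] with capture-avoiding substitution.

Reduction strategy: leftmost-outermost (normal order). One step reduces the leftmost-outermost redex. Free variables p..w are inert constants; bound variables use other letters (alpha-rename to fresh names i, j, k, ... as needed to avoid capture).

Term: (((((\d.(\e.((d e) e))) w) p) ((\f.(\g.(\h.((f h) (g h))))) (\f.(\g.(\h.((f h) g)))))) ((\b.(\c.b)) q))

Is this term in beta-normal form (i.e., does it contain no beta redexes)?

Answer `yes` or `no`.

Answer: no

Derivation:
Term: (((((\d.(\e.((d e) e))) w) p) ((\f.(\g.(\h.((f h) (g h))))) (\f.(\g.(\h.((f h) g)))))) ((\b.(\c.b)) q))
Found 3 beta redex(es).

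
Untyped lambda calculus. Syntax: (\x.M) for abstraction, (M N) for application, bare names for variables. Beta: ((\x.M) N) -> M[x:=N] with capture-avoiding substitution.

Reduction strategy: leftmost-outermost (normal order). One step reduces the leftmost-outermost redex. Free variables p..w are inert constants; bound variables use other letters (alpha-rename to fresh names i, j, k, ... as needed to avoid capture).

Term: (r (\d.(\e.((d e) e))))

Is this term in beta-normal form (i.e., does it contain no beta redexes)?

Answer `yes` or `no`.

Answer: yes

Derivation:
Term: (r (\d.(\e.((d e) e))))
No beta redexes found.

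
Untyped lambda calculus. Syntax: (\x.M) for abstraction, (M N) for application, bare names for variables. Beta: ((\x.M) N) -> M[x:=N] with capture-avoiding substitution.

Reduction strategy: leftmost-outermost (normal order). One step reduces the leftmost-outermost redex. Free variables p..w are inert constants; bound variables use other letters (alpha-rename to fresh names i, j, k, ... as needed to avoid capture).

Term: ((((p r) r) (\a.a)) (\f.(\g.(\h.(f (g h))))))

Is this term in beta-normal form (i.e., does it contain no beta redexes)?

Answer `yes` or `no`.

Answer: yes

Derivation:
Term: ((((p r) r) (\a.a)) (\f.(\g.(\h.(f (g h))))))
No beta redexes found.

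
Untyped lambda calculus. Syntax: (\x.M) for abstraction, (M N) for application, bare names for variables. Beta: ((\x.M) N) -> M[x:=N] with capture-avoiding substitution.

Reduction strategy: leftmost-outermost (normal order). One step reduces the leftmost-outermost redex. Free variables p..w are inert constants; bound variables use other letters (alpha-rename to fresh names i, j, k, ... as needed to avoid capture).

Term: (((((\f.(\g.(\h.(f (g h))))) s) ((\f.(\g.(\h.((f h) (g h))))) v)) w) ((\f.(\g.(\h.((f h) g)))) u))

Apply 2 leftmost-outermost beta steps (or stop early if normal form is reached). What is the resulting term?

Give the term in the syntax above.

Step 0: (((((\f.(\g.(\h.(f (g h))))) s) ((\f.(\g.(\h.((f h) (g h))))) v)) w) ((\f.(\g.(\h.((f h) g)))) u))
Step 1: ((((\g.(\h.(s (g h)))) ((\f.(\g.(\h.((f h) (g h))))) v)) w) ((\f.(\g.(\h.((f h) g)))) u))
Step 2: (((\h.(s (((\f.(\g.(\h.((f h) (g h))))) v) h))) w) ((\f.(\g.(\h.((f h) g)))) u))

Answer: (((\h.(s (((\f.(\g.(\h.((f h) (g h))))) v) h))) w) ((\f.(\g.(\h.((f h) g)))) u))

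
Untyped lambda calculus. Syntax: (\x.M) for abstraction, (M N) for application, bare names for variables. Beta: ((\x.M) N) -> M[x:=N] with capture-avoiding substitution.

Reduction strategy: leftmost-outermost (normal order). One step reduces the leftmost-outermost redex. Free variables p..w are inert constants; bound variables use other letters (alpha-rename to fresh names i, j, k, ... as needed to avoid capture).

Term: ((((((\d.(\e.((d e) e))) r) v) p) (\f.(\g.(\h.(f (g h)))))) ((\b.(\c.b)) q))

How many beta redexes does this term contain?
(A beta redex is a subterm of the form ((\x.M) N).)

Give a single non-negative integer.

Answer: 2

Derivation:
Term: ((((((\d.(\e.((d e) e))) r) v) p) (\f.(\g.(\h.(f (g h)))))) ((\b.(\c.b)) q))
  Redex: ((\d.(\e.((d e) e))) r)
  Redex: ((\b.(\c.b)) q)
Total redexes: 2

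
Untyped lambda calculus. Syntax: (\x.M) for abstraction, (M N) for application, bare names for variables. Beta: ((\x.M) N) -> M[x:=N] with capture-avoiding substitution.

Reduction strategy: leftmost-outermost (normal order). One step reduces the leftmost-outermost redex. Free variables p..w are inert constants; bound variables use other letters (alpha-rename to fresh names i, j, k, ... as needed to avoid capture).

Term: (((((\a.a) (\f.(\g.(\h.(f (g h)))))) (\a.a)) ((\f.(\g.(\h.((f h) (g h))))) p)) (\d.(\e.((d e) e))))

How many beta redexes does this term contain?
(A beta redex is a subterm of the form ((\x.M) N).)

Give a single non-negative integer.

Term: (((((\a.a) (\f.(\g.(\h.(f (g h)))))) (\a.a)) ((\f.(\g.(\h.((f h) (g h))))) p)) (\d.(\e.((d e) e))))
  Redex: ((\a.a) (\f.(\g.(\h.(f (g h))))))
  Redex: ((\f.(\g.(\h.((f h) (g h))))) p)
Total redexes: 2

Answer: 2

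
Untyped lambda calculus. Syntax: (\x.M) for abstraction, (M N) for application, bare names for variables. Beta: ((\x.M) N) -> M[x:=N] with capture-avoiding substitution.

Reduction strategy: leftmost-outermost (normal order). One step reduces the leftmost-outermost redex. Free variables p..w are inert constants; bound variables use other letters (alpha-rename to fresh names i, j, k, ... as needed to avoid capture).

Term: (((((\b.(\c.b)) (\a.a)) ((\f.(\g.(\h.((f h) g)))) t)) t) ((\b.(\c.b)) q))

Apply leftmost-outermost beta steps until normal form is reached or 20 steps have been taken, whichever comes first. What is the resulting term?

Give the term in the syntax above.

Step 0: (((((\b.(\c.b)) (\a.a)) ((\f.(\g.(\h.((f h) g)))) t)) t) ((\b.(\c.b)) q))
Step 1: ((((\c.(\a.a)) ((\f.(\g.(\h.((f h) g)))) t)) t) ((\b.(\c.b)) q))
Step 2: (((\a.a) t) ((\b.(\c.b)) q))
Step 3: (t ((\b.(\c.b)) q))
Step 4: (t (\c.q))

Answer: (t (\c.q))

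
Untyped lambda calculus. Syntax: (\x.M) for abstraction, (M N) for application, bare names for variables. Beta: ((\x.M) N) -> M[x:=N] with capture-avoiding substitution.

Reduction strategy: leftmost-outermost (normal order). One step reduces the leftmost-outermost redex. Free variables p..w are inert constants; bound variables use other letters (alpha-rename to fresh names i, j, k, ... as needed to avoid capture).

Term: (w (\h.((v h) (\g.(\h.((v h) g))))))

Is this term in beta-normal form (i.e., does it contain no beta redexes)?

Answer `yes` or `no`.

Term: (w (\h.((v h) (\g.(\h.((v h) g))))))
No beta redexes found.

Answer: yes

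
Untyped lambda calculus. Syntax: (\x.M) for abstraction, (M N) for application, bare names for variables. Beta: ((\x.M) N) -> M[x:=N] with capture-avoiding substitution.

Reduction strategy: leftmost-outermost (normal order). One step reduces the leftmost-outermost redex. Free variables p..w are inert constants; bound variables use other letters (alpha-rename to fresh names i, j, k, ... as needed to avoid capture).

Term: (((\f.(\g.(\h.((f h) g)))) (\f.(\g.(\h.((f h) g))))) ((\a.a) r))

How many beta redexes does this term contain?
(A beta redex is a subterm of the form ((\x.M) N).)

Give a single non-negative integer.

Answer: 2

Derivation:
Term: (((\f.(\g.(\h.((f h) g)))) (\f.(\g.(\h.((f h) g))))) ((\a.a) r))
  Redex: ((\f.(\g.(\h.((f h) g)))) (\f.(\g.(\h.((f h) g)))))
  Redex: ((\a.a) r)
Total redexes: 2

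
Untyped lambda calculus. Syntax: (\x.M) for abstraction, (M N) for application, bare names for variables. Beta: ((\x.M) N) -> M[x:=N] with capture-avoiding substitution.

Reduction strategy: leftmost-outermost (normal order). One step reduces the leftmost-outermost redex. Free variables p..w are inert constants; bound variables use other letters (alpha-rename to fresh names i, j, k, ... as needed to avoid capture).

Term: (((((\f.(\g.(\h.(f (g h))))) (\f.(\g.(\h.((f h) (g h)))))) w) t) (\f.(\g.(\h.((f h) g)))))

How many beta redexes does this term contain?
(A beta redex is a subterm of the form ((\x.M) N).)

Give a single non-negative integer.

Answer: 1

Derivation:
Term: (((((\f.(\g.(\h.(f (g h))))) (\f.(\g.(\h.((f h) (g h)))))) w) t) (\f.(\g.(\h.((f h) g)))))
  Redex: ((\f.(\g.(\h.(f (g h))))) (\f.(\g.(\h.((f h) (g h))))))
Total redexes: 1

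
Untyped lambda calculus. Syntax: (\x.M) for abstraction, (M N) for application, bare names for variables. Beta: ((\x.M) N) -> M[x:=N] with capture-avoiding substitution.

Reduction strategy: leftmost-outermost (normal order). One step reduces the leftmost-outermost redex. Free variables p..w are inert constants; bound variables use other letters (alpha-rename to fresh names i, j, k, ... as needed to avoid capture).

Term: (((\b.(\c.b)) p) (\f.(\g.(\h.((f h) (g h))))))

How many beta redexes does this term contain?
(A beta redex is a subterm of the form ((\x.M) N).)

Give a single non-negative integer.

Term: (((\b.(\c.b)) p) (\f.(\g.(\h.((f h) (g h))))))
  Redex: ((\b.(\c.b)) p)
Total redexes: 1

Answer: 1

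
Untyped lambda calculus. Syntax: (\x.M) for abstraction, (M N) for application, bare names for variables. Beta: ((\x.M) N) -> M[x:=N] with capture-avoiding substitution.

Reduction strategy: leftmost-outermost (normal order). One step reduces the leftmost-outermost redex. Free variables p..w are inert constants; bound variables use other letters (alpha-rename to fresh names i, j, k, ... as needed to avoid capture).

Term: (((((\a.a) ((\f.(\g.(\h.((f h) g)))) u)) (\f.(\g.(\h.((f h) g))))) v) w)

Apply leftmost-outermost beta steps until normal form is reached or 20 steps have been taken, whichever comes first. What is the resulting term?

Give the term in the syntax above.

Answer: (((u v) (\f.(\g.(\h.((f h) g))))) w)

Derivation:
Step 0: (((((\a.a) ((\f.(\g.(\h.((f h) g)))) u)) (\f.(\g.(\h.((f h) g))))) v) w)
Step 1: (((((\f.(\g.(\h.((f h) g)))) u) (\f.(\g.(\h.((f h) g))))) v) w)
Step 2: ((((\g.(\h.((u h) g))) (\f.(\g.(\h.((f h) g))))) v) w)
Step 3: (((\h.((u h) (\f.(\g.(\h.((f h) g)))))) v) w)
Step 4: (((u v) (\f.(\g.(\h.((f h) g))))) w)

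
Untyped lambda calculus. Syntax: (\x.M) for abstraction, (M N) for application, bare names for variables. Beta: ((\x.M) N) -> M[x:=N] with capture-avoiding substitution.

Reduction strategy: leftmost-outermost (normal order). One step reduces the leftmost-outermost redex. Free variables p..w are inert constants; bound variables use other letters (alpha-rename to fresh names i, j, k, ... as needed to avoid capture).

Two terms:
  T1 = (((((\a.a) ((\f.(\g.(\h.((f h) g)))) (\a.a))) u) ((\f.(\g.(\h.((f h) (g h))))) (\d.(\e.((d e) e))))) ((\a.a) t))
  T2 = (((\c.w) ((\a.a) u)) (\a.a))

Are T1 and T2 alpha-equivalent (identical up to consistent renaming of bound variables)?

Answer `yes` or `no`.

Term 1: (((((\a.a) ((\f.(\g.(\h.((f h) g)))) (\a.a))) u) ((\f.(\g.(\h.((f h) (g h))))) (\d.(\e.((d e) e))))) ((\a.a) t))
Term 2: (((\c.w) ((\a.a) u)) (\a.a))
Alpha-equivalence: compare structure up to binder renaming.
Result: False

Answer: no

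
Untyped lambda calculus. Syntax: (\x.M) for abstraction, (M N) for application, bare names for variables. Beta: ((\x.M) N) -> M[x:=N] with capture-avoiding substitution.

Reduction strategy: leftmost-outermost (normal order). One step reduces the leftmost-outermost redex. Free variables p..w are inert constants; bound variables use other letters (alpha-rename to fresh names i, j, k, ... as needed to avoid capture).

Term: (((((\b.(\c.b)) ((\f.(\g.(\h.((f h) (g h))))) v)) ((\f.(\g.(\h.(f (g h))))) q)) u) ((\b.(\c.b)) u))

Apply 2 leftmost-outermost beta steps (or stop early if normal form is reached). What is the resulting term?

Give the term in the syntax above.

Answer: ((((\f.(\g.(\h.((f h) (g h))))) v) u) ((\b.(\c.b)) u))

Derivation:
Step 0: (((((\b.(\c.b)) ((\f.(\g.(\h.((f h) (g h))))) v)) ((\f.(\g.(\h.(f (g h))))) q)) u) ((\b.(\c.b)) u))
Step 1: ((((\c.((\f.(\g.(\h.((f h) (g h))))) v)) ((\f.(\g.(\h.(f (g h))))) q)) u) ((\b.(\c.b)) u))
Step 2: ((((\f.(\g.(\h.((f h) (g h))))) v) u) ((\b.(\c.b)) u))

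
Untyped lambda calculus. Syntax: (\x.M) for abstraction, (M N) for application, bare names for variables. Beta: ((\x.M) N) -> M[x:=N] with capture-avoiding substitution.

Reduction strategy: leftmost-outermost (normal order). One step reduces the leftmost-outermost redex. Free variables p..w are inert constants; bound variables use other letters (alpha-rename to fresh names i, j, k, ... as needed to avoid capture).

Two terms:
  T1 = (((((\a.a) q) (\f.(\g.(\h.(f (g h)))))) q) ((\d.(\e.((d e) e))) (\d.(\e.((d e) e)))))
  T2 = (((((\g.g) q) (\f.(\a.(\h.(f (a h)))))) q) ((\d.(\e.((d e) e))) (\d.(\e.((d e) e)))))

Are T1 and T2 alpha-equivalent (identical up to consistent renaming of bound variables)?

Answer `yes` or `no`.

Term 1: (((((\a.a) q) (\f.(\g.(\h.(f (g h)))))) q) ((\d.(\e.((d e) e))) (\d.(\e.((d e) e)))))
Term 2: (((((\g.g) q) (\f.(\a.(\h.(f (a h)))))) q) ((\d.(\e.((d e) e))) (\d.(\e.((d e) e)))))
Alpha-equivalence: compare structure up to binder renaming.
Result: True

Answer: yes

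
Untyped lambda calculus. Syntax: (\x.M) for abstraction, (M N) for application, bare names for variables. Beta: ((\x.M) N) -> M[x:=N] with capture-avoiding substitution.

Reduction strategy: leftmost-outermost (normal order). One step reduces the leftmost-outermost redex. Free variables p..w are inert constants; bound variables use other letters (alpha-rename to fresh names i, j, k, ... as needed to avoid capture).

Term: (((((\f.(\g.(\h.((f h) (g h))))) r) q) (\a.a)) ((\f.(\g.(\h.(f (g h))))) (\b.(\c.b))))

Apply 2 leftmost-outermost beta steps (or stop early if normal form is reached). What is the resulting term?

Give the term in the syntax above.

Step 0: (((((\f.(\g.(\h.((f h) (g h))))) r) q) (\a.a)) ((\f.(\g.(\h.(f (g h))))) (\b.(\c.b))))
Step 1: ((((\g.(\h.((r h) (g h)))) q) (\a.a)) ((\f.(\g.(\h.(f (g h))))) (\b.(\c.b))))
Step 2: (((\h.((r h) (q h))) (\a.a)) ((\f.(\g.(\h.(f (g h))))) (\b.(\c.b))))

Answer: (((\h.((r h) (q h))) (\a.a)) ((\f.(\g.(\h.(f (g h))))) (\b.(\c.b))))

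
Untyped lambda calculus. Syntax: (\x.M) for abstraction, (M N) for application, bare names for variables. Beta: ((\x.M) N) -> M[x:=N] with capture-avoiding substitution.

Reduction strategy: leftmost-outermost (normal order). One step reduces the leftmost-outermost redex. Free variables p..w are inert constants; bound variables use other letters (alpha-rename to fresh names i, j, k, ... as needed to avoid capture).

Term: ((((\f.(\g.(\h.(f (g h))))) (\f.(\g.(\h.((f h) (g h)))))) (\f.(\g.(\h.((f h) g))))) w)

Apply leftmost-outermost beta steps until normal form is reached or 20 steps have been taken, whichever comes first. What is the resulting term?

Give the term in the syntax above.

Answer: (\g.(\h.((w (g h)) h)))

Derivation:
Step 0: ((((\f.(\g.(\h.(f (g h))))) (\f.(\g.(\h.((f h) (g h)))))) (\f.(\g.(\h.((f h) g))))) w)
Step 1: (((\g.(\h.((\f.(\g.(\h.((f h) (g h))))) (g h)))) (\f.(\g.(\h.((f h) g))))) w)
Step 2: ((\h.((\f.(\g.(\h.((f h) (g h))))) ((\f.(\g.(\h.((f h) g)))) h))) w)
Step 3: ((\f.(\g.(\h.((f h) (g h))))) ((\f.(\g.(\h.((f h) g)))) w))
Step 4: (\g.(\h.((((\f.(\g.(\h.((f h) g)))) w) h) (g h))))
Step 5: (\g.(\h.(((\g.(\h.((w h) g))) h) (g h))))
Step 6: (\g.(\h.((\i.((w i) h)) (g h))))
Step 7: (\g.(\h.((w (g h)) h)))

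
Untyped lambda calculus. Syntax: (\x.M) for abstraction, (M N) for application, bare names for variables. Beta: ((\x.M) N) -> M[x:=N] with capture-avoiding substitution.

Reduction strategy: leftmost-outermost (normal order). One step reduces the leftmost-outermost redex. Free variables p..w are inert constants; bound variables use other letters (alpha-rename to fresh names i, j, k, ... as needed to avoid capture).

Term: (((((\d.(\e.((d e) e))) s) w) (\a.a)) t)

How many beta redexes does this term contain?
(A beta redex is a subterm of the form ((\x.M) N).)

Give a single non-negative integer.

Term: (((((\d.(\e.((d e) e))) s) w) (\a.a)) t)
  Redex: ((\d.(\e.((d e) e))) s)
Total redexes: 1

Answer: 1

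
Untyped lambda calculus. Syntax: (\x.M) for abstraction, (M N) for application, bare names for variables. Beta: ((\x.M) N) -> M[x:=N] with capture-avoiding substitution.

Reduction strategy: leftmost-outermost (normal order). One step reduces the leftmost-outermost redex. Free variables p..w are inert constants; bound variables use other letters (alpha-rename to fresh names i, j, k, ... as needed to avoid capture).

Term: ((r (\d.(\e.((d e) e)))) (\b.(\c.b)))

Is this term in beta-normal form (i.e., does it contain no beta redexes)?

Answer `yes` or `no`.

Answer: yes

Derivation:
Term: ((r (\d.(\e.((d e) e)))) (\b.(\c.b)))
No beta redexes found.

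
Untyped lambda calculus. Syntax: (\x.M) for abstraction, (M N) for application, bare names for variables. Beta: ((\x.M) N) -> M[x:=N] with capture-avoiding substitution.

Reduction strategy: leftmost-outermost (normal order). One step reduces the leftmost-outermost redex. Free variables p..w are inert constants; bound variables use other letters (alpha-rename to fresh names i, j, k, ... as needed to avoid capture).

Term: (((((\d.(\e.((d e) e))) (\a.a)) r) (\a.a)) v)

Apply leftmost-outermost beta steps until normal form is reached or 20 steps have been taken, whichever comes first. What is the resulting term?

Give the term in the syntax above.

Step 0: (((((\d.(\e.((d e) e))) (\a.a)) r) (\a.a)) v)
Step 1: ((((\e.(((\a.a) e) e)) r) (\a.a)) v)
Step 2: (((((\a.a) r) r) (\a.a)) v)
Step 3: (((r r) (\a.a)) v)

Answer: (((r r) (\a.a)) v)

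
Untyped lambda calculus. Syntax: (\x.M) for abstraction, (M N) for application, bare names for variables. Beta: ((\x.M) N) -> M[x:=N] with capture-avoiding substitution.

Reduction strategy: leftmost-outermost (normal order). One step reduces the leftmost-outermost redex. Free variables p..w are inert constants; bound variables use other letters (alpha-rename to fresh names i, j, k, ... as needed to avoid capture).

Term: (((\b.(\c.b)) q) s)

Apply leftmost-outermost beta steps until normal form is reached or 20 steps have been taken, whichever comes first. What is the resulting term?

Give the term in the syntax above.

Step 0: (((\b.(\c.b)) q) s)
Step 1: ((\c.q) s)
Step 2: q

Answer: q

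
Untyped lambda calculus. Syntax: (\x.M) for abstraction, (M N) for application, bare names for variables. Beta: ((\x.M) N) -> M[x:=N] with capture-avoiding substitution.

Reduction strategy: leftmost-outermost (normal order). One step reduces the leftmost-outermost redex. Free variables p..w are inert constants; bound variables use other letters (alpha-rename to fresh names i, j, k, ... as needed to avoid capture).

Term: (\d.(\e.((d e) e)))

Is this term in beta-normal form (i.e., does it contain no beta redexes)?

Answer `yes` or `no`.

Answer: yes

Derivation:
Term: (\d.(\e.((d e) e)))
No beta redexes found.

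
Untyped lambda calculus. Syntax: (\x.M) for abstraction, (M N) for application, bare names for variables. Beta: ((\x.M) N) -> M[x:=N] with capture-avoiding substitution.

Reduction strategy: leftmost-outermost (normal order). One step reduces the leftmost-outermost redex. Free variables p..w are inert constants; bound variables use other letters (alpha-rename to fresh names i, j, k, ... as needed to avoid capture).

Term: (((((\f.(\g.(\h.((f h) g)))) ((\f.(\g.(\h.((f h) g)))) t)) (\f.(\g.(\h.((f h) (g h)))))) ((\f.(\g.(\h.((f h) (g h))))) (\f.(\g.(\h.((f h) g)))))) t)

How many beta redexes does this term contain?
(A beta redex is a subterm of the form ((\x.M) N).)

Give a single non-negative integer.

Answer: 3

Derivation:
Term: (((((\f.(\g.(\h.((f h) g)))) ((\f.(\g.(\h.((f h) g)))) t)) (\f.(\g.(\h.((f h) (g h)))))) ((\f.(\g.(\h.((f h) (g h))))) (\f.(\g.(\h.((f h) g)))))) t)
  Redex: ((\f.(\g.(\h.((f h) g)))) ((\f.(\g.(\h.((f h) g)))) t))
  Redex: ((\f.(\g.(\h.((f h) g)))) t)
  Redex: ((\f.(\g.(\h.((f h) (g h))))) (\f.(\g.(\h.((f h) g)))))
Total redexes: 3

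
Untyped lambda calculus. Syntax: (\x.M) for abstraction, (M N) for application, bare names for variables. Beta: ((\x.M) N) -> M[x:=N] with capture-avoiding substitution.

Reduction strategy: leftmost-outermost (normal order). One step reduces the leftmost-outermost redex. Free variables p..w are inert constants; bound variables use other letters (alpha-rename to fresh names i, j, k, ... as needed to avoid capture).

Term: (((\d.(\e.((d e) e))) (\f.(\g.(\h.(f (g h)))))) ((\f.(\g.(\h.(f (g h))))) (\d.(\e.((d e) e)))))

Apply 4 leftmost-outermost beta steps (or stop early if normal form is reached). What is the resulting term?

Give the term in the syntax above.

Answer: (\h.(((\f.(\g.(\h.(f (g h))))) (\d.(\e.((d e) e)))) (((\f.(\g.(\h.(f (g h))))) (\d.(\e.((d e) e)))) h)))

Derivation:
Step 0: (((\d.(\e.((d e) e))) (\f.(\g.(\h.(f (g h)))))) ((\f.(\g.(\h.(f (g h))))) (\d.(\e.((d e) e)))))
Step 1: ((\e.(((\f.(\g.(\h.(f (g h))))) e) e)) ((\f.(\g.(\h.(f (g h))))) (\d.(\e.((d e) e)))))
Step 2: (((\f.(\g.(\h.(f (g h))))) ((\f.(\g.(\h.(f (g h))))) (\d.(\e.((d e) e))))) ((\f.(\g.(\h.(f (g h))))) (\d.(\e.((d e) e)))))
Step 3: ((\g.(\h.(((\f.(\g.(\h.(f (g h))))) (\d.(\e.((d e) e)))) (g h)))) ((\f.(\g.(\h.(f (g h))))) (\d.(\e.((d e) e)))))
Step 4: (\h.(((\f.(\g.(\h.(f (g h))))) (\d.(\e.((d e) e)))) (((\f.(\g.(\h.(f (g h))))) (\d.(\e.((d e) e)))) h)))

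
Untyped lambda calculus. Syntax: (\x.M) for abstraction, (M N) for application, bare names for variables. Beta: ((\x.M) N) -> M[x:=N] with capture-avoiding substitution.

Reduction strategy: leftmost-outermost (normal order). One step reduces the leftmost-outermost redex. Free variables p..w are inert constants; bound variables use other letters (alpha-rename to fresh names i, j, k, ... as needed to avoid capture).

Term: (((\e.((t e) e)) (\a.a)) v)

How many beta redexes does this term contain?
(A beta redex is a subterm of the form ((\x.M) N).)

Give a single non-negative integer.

Answer: 1

Derivation:
Term: (((\e.((t e) e)) (\a.a)) v)
  Redex: ((\e.((t e) e)) (\a.a))
Total redexes: 1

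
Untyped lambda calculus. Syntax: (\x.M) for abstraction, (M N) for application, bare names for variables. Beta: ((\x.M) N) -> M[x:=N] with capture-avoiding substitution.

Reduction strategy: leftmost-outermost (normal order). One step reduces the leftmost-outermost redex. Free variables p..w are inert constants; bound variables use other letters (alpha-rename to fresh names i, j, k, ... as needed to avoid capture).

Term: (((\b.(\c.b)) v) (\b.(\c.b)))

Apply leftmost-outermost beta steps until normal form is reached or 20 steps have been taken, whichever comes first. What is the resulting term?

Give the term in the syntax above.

Step 0: (((\b.(\c.b)) v) (\b.(\c.b)))
Step 1: ((\c.v) (\b.(\c.b)))
Step 2: v

Answer: v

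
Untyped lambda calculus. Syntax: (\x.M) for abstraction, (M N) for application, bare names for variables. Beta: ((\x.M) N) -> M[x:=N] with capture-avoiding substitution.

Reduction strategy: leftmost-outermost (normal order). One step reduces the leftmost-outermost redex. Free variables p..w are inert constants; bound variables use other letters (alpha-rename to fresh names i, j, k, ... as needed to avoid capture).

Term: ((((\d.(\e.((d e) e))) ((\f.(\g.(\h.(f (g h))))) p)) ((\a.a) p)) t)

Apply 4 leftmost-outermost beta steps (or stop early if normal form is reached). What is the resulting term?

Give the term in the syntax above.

Answer: (((\h.(p (((\a.a) p) h))) ((\a.a) p)) t)

Derivation:
Step 0: ((((\d.(\e.((d e) e))) ((\f.(\g.(\h.(f (g h))))) p)) ((\a.a) p)) t)
Step 1: (((\e.((((\f.(\g.(\h.(f (g h))))) p) e) e)) ((\a.a) p)) t)
Step 2: (((((\f.(\g.(\h.(f (g h))))) p) ((\a.a) p)) ((\a.a) p)) t)
Step 3: ((((\g.(\h.(p (g h)))) ((\a.a) p)) ((\a.a) p)) t)
Step 4: (((\h.(p (((\a.a) p) h))) ((\a.a) p)) t)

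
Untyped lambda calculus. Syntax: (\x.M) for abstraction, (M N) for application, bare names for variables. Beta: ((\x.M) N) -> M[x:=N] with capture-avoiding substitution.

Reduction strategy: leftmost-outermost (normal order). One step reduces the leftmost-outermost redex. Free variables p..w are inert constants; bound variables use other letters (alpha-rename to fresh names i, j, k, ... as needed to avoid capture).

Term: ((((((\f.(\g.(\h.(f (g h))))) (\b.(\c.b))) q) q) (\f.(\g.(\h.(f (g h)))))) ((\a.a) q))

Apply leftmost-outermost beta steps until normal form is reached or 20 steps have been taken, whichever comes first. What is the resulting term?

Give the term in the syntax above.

Step 0: ((((((\f.(\g.(\h.(f (g h))))) (\b.(\c.b))) q) q) (\f.(\g.(\h.(f (g h)))))) ((\a.a) q))
Step 1: (((((\g.(\h.((\b.(\c.b)) (g h)))) q) q) (\f.(\g.(\h.(f (g h)))))) ((\a.a) q))
Step 2: ((((\h.((\b.(\c.b)) (q h))) q) (\f.(\g.(\h.(f (g h)))))) ((\a.a) q))
Step 3: ((((\b.(\c.b)) (q q)) (\f.(\g.(\h.(f (g h)))))) ((\a.a) q))
Step 4: (((\c.(q q)) (\f.(\g.(\h.(f (g h)))))) ((\a.a) q))
Step 5: ((q q) ((\a.a) q))
Step 6: ((q q) q)

Answer: ((q q) q)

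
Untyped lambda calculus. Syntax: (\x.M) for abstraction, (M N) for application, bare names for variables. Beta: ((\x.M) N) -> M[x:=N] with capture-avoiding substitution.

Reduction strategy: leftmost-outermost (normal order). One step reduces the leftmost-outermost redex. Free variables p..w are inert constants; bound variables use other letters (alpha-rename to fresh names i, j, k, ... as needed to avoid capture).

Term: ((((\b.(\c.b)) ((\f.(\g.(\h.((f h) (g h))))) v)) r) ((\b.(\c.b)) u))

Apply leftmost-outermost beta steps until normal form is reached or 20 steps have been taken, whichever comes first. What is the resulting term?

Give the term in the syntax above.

Step 0: ((((\b.(\c.b)) ((\f.(\g.(\h.((f h) (g h))))) v)) r) ((\b.(\c.b)) u))
Step 1: (((\c.((\f.(\g.(\h.((f h) (g h))))) v)) r) ((\b.(\c.b)) u))
Step 2: (((\f.(\g.(\h.((f h) (g h))))) v) ((\b.(\c.b)) u))
Step 3: ((\g.(\h.((v h) (g h)))) ((\b.(\c.b)) u))
Step 4: (\h.((v h) (((\b.(\c.b)) u) h)))
Step 5: (\h.((v h) ((\c.u) h)))
Step 6: (\h.((v h) u))

Answer: (\h.((v h) u))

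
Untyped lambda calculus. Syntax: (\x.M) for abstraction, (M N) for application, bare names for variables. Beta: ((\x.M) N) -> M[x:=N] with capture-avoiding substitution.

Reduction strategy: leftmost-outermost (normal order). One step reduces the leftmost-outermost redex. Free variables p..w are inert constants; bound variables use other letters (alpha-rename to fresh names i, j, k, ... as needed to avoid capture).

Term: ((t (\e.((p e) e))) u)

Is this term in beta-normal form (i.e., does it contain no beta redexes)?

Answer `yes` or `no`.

Term: ((t (\e.((p e) e))) u)
No beta redexes found.

Answer: yes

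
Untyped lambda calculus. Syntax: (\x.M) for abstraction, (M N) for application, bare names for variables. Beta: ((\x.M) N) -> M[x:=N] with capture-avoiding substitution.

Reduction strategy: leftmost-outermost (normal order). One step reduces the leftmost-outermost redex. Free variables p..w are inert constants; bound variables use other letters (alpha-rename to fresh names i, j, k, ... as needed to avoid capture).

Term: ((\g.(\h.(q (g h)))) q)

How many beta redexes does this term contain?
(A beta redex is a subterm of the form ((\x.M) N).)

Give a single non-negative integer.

Term: ((\g.(\h.(q (g h)))) q)
  Redex: ((\g.(\h.(q (g h)))) q)
Total redexes: 1

Answer: 1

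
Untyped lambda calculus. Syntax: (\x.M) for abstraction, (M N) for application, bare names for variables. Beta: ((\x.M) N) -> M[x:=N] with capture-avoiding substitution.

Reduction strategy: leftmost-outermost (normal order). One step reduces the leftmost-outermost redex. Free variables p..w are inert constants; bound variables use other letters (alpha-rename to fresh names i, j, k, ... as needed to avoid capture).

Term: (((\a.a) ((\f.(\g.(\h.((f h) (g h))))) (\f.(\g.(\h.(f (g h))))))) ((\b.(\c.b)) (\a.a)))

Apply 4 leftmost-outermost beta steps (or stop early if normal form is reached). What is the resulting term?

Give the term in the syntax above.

Step 0: (((\a.a) ((\f.(\g.(\h.((f h) (g h))))) (\f.(\g.(\h.(f (g h))))))) ((\b.(\c.b)) (\a.a)))
Step 1: (((\f.(\g.(\h.((f h) (g h))))) (\f.(\g.(\h.(f (g h)))))) ((\b.(\c.b)) (\a.a)))
Step 2: ((\g.(\h.(((\f.(\g.(\h.(f (g h))))) h) (g h)))) ((\b.(\c.b)) (\a.a)))
Step 3: (\h.(((\f.(\g.(\h.(f (g h))))) h) (((\b.(\c.b)) (\a.a)) h)))
Step 4: (\h.((\g.(\i.(h (g i)))) (((\b.(\c.b)) (\a.a)) h)))

Answer: (\h.((\g.(\i.(h (g i)))) (((\b.(\c.b)) (\a.a)) h)))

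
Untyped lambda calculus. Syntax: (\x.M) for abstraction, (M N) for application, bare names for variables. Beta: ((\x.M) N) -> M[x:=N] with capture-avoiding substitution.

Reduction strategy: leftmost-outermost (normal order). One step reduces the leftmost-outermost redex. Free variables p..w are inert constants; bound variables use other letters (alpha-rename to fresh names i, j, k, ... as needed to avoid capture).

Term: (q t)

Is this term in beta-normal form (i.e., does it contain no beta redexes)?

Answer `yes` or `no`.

Term: (q t)
No beta redexes found.

Answer: yes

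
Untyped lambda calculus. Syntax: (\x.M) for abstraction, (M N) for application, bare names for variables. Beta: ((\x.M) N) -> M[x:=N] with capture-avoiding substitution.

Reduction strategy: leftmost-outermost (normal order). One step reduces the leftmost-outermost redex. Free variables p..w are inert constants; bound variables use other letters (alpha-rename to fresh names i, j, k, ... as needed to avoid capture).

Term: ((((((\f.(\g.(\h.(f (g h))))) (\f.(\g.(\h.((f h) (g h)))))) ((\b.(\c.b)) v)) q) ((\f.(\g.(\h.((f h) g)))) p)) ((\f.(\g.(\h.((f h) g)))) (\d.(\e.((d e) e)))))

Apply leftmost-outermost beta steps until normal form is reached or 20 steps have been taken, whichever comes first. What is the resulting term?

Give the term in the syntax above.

Step 0: ((((((\f.(\g.(\h.(f (g h))))) (\f.(\g.(\h.((f h) (g h)))))) ((\b.(\c.b)) v)) q) ((\f.(\g.(\h.((f h) g)))) p)) ((\f.(\g.(\h.((f h) g)))) (\d.(\e.((d e) e)))))
Step 1: (((((\g.(\h.((\f.(\g.(\h.((f h) (g h))))) (g h)))) ((\b.(\c.b)) v)) q) ((\f.(\g.(\h.((f h) g)))) p)) ((\f.(\g.(\h.((f h) g)))) (\d.(\e.((d e) e)))))
Step 2: ((((\h.((\f.(\g.(\h.((f h) (g h))))) (((\b.(\c.b)) v) h))) q) ((\f.(\g.(\h.((f h) g)))) p)) ((\f.(\g.(\h.((f h) g)))) (\d.(\e.((d e) e)))))
Step 3: ((((\f.(\g.(\h.((f h) (g h))))) (((\b.(\c.b)) v) q)) ((\f.(\g.(\h.((f h) g)))) p)) ((\f.(\g.(\h.((f h) g)))) (\d.(\e.((d e) e)))))
Step 4: (((\g.(\h.(((((\b.(\c.b)) v) q) h) (g h)))) ((\f.(\g.(\h.((f h) g)))) p)) ((\f.(\g.(\h.((f h) g)))) (\d.(\e.((d e) e)))))
Step 5: ((\h.(((((\b.(\c.b)) v) q) h) (((\f.(\g.(\h.((f h) g)))) p) h))) ((\f.(\g.(\h.((f h) g)))) (\d.(\e.((d e) e)))))
Step 6: (((((\b.(\c.b)) v) q) ((\f.(\g.(\h.((f h) g)))) (\d.(\e.((d e) e))))) (((\f.(\g.(\h.((f h) g)))) p) ((\f.(\g.(\h.((f h) g)))) (\d.(\e.((d e) e))))))
Step 7: ((((\c.v) q) ((\f.(\g.(\h.((f h) g)))) (\d.(\e.((d e) e))))) (((\f.(\g.(\h.((f h) g)))) p) ((\f.(\g.(\h.((f h) g)))) (\d.(\e.((d e) e))))))
Step 8: ((v ((\f.(\g.(\h.((f h) g)))) (\d.(\e.((d e) e))))) (((\f.(\g.(\h.((f h) g)))) p) ((\f.(\g.(\h.((f h) g)))) (\d.(\e.((d e) e))))))
Step 9: ((v (\g.(\h.(((\d.(\e.((d e) e))) h) g)))) (((\f.(\g.(\h.((f h) g)))) p) ((\f.(\g.(\h.((f h) g)))) (\d.(\e.((d e) e))))))
Step 10: ((v (\g.(\h.((\e.((h e) e)) g)))) (((\f.(\g.(\h.((f h) g)))) p) ((\f.(\g.(\h.((f h) g)))) (\d.(\e.((d e) e))))))
Step 11: ((v (\g.(\h.((h g) g)))) (((\f.(\g.(\h.((f h) g)))) p) ((\f.(\g.(\h.((f h) g)))) (\d.(\e.((d e) e))))))
Step 12: ((v (\g.(\h.((h g) g)))) ((\g.(\h.((p h) g))) ((\f.(\g.(\h.((f h) g)))) (\d.(\e.((d e) e))))))
Step 13: ((v (\g.(\h.((h g) g)))) (\h.((p h) ((\f.(\g.(\h.((f h) g)))) (\d.(\e.((d e) e)))))))
Step 14: ((v (\g.(\h.((h g) g)))) (\h.((p h) (\g.(\h.(((\d.(\e.((d e) e))) h) g))))))
Step 15: ((v (\g.(\h.((h g) g)))) (\h.((p h) (\g.(\h.((\e.((h e) e)) g))))))
Step 16: ((v (\g.(\h.((h g) g)))) (\h.((p h) (\g.(\h.((h g) g))))))

Answer: ((v (\g.(\h.((h g) g)))) (\h.((p h) (\g.(\h.((h g) g))))))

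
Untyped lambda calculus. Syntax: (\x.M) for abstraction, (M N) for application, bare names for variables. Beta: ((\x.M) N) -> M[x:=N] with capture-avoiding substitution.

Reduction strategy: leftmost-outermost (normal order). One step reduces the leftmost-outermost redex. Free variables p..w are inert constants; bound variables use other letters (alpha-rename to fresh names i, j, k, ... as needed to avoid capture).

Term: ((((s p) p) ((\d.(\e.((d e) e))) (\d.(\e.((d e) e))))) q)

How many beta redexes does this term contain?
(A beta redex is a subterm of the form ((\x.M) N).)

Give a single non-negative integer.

Answer: 1

Derivation:
Term: ((((s p) p) ((\d.(\e.((d e) e))) (\d.(\e.((d e) e))))) q)
  Redex: ((\d.(\e.((d e) e))) (\d.(\e.((d e) e))))
Total redexes: 1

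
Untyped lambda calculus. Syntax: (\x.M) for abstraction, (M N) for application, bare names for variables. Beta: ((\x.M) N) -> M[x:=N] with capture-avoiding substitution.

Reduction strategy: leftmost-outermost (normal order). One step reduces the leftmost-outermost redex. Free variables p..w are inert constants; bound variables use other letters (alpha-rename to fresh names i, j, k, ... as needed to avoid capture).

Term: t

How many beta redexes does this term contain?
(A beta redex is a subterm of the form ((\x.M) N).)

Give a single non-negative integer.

Term: t
  (no redexes)
Total redexes: 0

Answer: 0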